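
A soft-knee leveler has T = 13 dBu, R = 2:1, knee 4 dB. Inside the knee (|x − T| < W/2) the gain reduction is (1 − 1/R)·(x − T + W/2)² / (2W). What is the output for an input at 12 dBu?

11.9375 dBu

x − T + W/2 = 12 − 13 + 2 = 1.
GR = (1 − 1/2) × 1² / 8 = 0.5 × 1 / 8 = 0.0625 dB.
Output = 12 − 0.0625 = 11.9375 dBu.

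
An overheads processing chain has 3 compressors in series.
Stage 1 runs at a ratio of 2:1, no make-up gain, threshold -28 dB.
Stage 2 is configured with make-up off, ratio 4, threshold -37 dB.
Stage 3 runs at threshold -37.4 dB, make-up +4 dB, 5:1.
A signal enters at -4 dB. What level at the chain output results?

-32.27 dB

Stage 1: 24 dB above -28 dB, reduced 2:1 to 12 dB above → -16 dB.
Stage 2: 21 dB above -37 dB, reduced 4:1 to 5.25 dB above → -31.75 dB.
Stage 3: 5.65 dB above -37.4 dB, reduced 5:1 to 1.13 dB above → -36.27 dB; +4 dB make-up → -32.27 dB.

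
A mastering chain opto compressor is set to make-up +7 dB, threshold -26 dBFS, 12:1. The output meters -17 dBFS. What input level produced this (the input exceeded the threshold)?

-2 dBFS

Before make-up, the level was -17 − 7 = -24 dBFS.
Post-compression overshoot = -24 − (-26) = 2 dB.
Input overshoot = R × output overshoot = 24 dB → input = -26 + 24 = -2 dBFS.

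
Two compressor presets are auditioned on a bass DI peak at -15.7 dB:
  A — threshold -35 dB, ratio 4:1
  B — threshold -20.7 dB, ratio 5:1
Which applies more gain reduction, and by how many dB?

A, by 10.475 dB

A: overshoot 19.3 dB → output overshoot 4.825 dB → GR 14.475 dB.
B: overshoot 5 dB → output overshoot 1 dB → GR 4 dB.
A applies 10.475 dB more gain reduction.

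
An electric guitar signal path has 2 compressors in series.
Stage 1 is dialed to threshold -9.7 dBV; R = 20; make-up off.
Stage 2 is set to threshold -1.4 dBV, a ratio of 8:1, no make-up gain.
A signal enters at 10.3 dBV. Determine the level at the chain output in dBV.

Stage 1: overshoot 20 dB → 20/20 = 1 dB → -8.7 dBV.
Stage 2: below threshold (-8.7 ≤ -1.4); passes unchanged; output -8.7 dBV.

-8.7 dBV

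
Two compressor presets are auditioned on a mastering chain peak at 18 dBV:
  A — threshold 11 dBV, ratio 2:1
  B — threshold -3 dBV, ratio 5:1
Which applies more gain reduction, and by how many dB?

A: 7 dB over, compressed to 3.5 dB over, so 3.5 dB of GR.
B: 21 dB over, compressed to 4.2 dB over, so 16.8 dB of GR.
B reduces 13.3 dB more.

B, by 13.3 dB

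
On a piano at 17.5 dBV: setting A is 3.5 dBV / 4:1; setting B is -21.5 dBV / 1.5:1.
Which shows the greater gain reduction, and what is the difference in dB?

B, by 2.5 dB

A: overshoot 14 dB → output overshoot 3.5 dB → GR 10.5 dB.
B: overshoot 39 dB → output overshoot 26 dB → GR 13 dB.
B reduces 2.5 dB more.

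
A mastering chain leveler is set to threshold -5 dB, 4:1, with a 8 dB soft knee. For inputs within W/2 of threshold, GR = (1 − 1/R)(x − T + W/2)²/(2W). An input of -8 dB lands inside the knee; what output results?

x − T + W/2 = -8 − (-5) + 4 = 1.
GR = (1 − 1/4) × 1² / 16 = 0.75 × 1 / 16 = 0.046875 dB.
Output = -8 − 0.046875 = -8.046875 dB.

-8.046875 dB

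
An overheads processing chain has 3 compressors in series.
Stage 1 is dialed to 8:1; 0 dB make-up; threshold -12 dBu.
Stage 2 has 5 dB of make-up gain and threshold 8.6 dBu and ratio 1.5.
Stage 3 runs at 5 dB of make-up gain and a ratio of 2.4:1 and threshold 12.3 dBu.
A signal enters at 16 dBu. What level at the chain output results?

Stage 1: 28 dB above -12 dBu, reduced 8:1 to 3.5 dB above → -8.5 dBu.
Stage 2: -8.5 dBu ≤ 8.6 dBu, so stage 2 doesn't engage; make-up brings it to -3.5 dBu.
Stage 3: below threshold (-3.5 ≤ 12.3); passes unchanged; make-up brings it to 1.5 dBu.

1.5 dBu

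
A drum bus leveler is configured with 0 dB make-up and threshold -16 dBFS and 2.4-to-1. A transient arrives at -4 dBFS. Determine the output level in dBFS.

-4 dBFS sits 12 dB over threshold.
The 12 dB excess becomes 5 dB after 2.4:1 reduction.
That puts the output at -11 dBFS.

-11 dBFS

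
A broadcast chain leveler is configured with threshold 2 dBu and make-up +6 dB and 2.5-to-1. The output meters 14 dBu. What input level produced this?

Remove make-up: 14 − 6 = 8 dBu.
That's 6 dB above the 2 dBu threshold.
Before 2.5:1 compression the overshoot was 6 × 2.5 = 15 dB, so input = 2 + 15 = 17 dBu.

17 dBu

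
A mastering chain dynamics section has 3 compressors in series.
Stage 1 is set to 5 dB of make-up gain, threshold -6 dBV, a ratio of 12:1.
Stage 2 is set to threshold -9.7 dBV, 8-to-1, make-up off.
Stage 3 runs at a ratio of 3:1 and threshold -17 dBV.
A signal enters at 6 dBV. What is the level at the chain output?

Stage 1: 12 dB above -6 dBV, reduced 12:1 to 1 dB above → -5 dBV; +5 dB make-up → 0 dBV.
Stage 2: 0 dBV is 9.7 dB over -9.7 dBV; at 8:1 that becomes 1.2125 dB over, giving -8.4875 dBV.
Stage 3: -8.4875 dBV is 8.5125 dB over -17 dBV; at 3:1 that becomes 2.8375 dB over, giving -14.1625 dBV.

-14.1625 dBV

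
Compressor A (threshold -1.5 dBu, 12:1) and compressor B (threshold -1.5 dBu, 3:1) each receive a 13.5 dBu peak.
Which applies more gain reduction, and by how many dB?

A: GR = 15 − 15/12 = 13.75 dB.
B: GR = 15 − 15/3 = 10 dB.
A applies 3.75 dB more gain reduction.

A, by 3.75 dB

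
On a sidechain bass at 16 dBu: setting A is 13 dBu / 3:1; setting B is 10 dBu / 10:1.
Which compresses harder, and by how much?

B, by 3.4 dB

A: GR = 3 − 3/3 = 2 dB.
B: GR = 6 − 6/10 = 5.4 dB.
Difference: 3.4 dB in favour of B.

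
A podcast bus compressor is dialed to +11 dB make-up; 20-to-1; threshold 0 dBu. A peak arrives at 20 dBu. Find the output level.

12 dBu

The input is 20 dB above the 0 dBu threshold.
At 20:1 the overshoot is divided by 20, leaving 1 dB above threshold.
So the level is 0 + 1 = 1 dBu; make-up adds 11 dB, giving 12 dBu.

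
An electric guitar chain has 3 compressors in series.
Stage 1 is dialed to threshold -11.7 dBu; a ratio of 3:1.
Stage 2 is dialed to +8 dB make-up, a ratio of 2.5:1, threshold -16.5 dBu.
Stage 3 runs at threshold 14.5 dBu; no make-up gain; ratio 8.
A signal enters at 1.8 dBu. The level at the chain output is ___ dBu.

Stage 1: overshoot 13.5 dB → 13.5/3 = 4.5 dB → -7.2 dBu.
Stage 2: overshoot 9.3 dB → 9.3/2.5 = 3.72 dB → -12.78 dBu; +8 dB make-up → -4.78 dBu.
Stage 3: -4.78 dBu is at or below the 14.5 dBu threshold — no compression; output -4.78 dBu.

-4.78 dBu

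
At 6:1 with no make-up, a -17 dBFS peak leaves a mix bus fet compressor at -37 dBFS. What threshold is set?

-41 dBFS

Input is 24 dB above T (since output overshoot × R = input overshoot: (-37 − T)·6 = -17 − T gives T = -41 dBFS).
Check: -41 + (-17 − (-41))/6 = -41 + 4 = -37 dBFS. ✓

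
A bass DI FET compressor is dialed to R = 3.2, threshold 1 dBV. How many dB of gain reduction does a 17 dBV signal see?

Overshoot = 17 − 1 = 16 dB.
A 3.2:1 ratio leaves 5 dB of that excess.
So the signal is attenuated by 16 − 5 = 11 dB.

11 dB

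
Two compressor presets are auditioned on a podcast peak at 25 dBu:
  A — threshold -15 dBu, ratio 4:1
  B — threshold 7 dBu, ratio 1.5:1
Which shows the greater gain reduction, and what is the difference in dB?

A: 40 dB over, compressed to 10 dB over, so 30 dB of GR.
B: 18 dB over, compressed to 12 dB over, so 6 dB of GR.
Difference: 24 dB in favour of A.

A, by 24 dB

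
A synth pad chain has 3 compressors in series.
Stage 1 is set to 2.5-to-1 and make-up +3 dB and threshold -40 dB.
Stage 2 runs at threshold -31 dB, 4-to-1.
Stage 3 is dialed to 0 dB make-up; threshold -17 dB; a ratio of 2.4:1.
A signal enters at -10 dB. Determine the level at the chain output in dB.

Stage 1: -10 dB is 30 dB over -40 dB; at 2.5:1 that becomes 12 dB over, giving -28 dB; +3 dB make-up → -25 dB.
Stage 2: 6 dB above -31 dB, reduced 4:1 to 1.5 dB above → -29.5 dB.
Stage 3: -29.5 dB ≤ -17 dB, so stage 3 doesn't engage; output -29.5 dB.

-29.5 dB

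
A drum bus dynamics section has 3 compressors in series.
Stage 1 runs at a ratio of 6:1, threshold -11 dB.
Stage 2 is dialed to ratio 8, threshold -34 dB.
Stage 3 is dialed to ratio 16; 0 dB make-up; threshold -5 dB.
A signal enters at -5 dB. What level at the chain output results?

Stage 1: -5 dB is 6 dB over -11 dB; at 6:1 that becomes 1 dB over, giving -10 dB.
Stage 2: overshoot 24 dB → 24/8 = 3 dB → -31 dB.
Stage 3: below threshold (-31 ≤ -5); passes unchanged; output -31 dB.

-31 dB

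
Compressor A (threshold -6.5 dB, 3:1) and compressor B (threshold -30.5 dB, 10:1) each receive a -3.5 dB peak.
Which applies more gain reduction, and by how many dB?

A: 3 dB over, compressed to 1 dB over, so 2 dB of GR.
B: 27 dB over, compressed to 2.7 dB over, so 24.3 dB of GR.
B applies 22.3 dB more gain reduction.

B, by 22.3 dB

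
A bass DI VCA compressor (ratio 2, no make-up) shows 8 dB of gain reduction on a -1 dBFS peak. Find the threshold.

Input is 16 dB above T (since output overshoot × R = input overshoot: (-9 − T)·2 = -1 − T gives T = -17 dBFS).
Check: -17 + (-1 − (-17))/2 = -17 + 8 = -9 dBFS. ✓

-17 dBFS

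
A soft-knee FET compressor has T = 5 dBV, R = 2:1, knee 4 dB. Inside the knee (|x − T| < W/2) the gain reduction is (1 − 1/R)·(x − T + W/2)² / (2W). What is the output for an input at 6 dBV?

x − T + W/2 = 6 − 5 + 2 = 3.
GR = (1 − 1/2) × 3² / 8 = 0.5 × 9 / 8 = 0.5625 dB.
Output = 6 − 0.5625 = 5.4375 dBV.

5.4375 dBV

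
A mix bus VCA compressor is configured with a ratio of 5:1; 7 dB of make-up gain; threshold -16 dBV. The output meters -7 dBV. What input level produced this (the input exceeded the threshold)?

-6 dBV

Stripping the +7 dB make-up gives -14 dBV at the gain stage.
Post-compression overshoot = -14 − (-16) = 2 dB.
Input overshoot = R × output overshoot = 10 dB → input = -16 + 10 = -6 dBV.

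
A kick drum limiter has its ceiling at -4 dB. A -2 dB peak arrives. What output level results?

The limiter clamps the peak to its -4 dB ceiling.

-4 dB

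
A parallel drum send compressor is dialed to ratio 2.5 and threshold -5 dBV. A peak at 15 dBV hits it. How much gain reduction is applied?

12 dB

Overshoot = 15 − (-5) = 20 dB.
At 2.5:1, output sits 20/2.5 = 8 dB above threshold.
Gain reduction = 20 − 8 = 12 dB.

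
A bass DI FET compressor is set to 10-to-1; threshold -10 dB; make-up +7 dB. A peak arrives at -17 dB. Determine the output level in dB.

-17 dB is 7 dB below the -10 dB threshold, so no gain reduction is applied.
Make-up gain adds 7 dB: -17 + 7 = -10 dB.

-10 dB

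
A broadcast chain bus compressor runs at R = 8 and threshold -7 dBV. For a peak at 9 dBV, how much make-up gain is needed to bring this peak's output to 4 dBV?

9 dB

The peak compresses to -7 + 16/8 = -5 dBV.
To reach 4 dBV requires 4 − (-5) = 9 dB of make-up.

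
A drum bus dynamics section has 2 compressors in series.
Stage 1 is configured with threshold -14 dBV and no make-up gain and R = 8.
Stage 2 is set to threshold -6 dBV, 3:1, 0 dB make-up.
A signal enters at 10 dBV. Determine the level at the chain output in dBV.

Stage 1: 24 dB above -14 dBV, reduced 8:1 to 3 dB above → -11 dBV.
Stage 2: -11 dBV ≤ -6 dBV, so stage 2 doesn't engage; output -11 dBV.

-11 dBV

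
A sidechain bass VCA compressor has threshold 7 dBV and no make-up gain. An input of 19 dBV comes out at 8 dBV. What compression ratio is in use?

Input overshoot = 19 − 7 = 12 dB; output overshoot = 8 − 7 = 1 dB.
Ratio = 12 / 1 = 12.

12:1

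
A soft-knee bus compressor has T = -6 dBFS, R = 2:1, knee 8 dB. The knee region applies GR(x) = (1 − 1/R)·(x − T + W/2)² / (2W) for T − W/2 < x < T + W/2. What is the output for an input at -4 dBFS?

-5.125 dBFS

x − T + W/2 = -4 − (-6) + 4 = 6.
GR = (1 − 1/2) × 6² / 16 = 0.5 × 36 / 16 = 1.125 dB.
Output = -4 − 1.125 = -5.125 dBFS.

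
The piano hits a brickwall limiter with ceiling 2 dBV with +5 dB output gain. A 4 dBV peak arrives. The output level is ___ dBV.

7 dBV

At ∞:1, everything above 2 dBV is held at the ceiling.
Output gain then adds 5 dB: 2 + 5 = 7 dBV.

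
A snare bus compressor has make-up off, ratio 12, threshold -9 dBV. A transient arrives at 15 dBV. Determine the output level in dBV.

-7 dBV

Overshoot: 15 − (-9) = 24 dB.
12:1 compression reduces that to 24/12 = 2 dB over.
Output = -9 + 2 = -7 dBV.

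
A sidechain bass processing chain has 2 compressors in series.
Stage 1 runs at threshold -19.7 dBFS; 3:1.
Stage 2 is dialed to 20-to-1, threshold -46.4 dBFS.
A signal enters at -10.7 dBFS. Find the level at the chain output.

-44.915 dBFS

Stage 1: overshoot 9 dB → 9/3 = 3 dB → -16.7 dBFS.
Stage 2: overshoot 29.7 dB → 29.7/20 = 1.485 dB → -44.915 dBFS.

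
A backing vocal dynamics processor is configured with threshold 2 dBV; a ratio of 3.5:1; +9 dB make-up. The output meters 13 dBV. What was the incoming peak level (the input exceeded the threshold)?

9 dBV

Remove make-up: 13 − 9 = 4 dBV.
That's 2 dB above the 2 dBV threshold.
Undo the ratio: input overshoot = 2 × 3.5 = 7 dB, giving input = 9 dBV.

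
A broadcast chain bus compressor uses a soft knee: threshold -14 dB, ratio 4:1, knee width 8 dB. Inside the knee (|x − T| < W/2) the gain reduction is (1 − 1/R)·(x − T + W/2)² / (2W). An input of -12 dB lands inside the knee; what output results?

x − T + W/2 = -12 − (-14) + 4 = 6.
GR = (1 − 1/4) × 6² / 16 = 0.75 × 36 / 16 = 1.6875 dB.
Output = -12 − 1.6875 = -13.6875 dB.

-13.6875 dB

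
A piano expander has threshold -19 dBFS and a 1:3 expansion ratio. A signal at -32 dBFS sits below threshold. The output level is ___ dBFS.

Undershoot = (-19) − (-32) = 13 dB.
At 1:3, that expands to 39 dB under threshold.
Output = -19 − 39 = -58 dBFS.

-58 dBFS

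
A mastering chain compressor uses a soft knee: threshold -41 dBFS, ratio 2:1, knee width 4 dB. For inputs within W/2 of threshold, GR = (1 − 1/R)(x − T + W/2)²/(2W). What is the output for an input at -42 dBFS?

x − T + W/2 = -42 − (-41) + 2 = 1.
GR = (1 − 1/2) × 1² / 8 = 0.5 × 1 / 8 = 0.0625 dB.
Output = -42 − 0.0625 = -42.0625 dBFS.

-42.0625 dBFS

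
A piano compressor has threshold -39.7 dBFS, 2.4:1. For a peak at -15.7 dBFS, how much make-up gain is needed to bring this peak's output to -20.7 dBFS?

9 dB

The peak compresses to -39.7 + 24/2.4 = -29.7 dBFS.
To reach -20.7 dBFS requires -20.7 − (-29.7) = 9 dB of make-up.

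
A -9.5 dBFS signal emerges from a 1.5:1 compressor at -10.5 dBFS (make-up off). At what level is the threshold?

-12.5 dBFS

Let T be the threshold. Output overshoot = (input overshoot)/R, so -10.5 − T = (-9.5 − T)/1.5.
1.5·(-10.5 − T) = -9.5 − T → 0.5·T = -15.75 − (-9.5) = -6.25.
T = -6.25/0.5 = -12.5 dBFS.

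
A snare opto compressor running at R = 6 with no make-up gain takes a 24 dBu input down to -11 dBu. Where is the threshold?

-18 dBu

Input is 42 dB above T (since output overshoot × R = input overshoot: (-11 − T)·6 = 24 − T gives T = -18 dBu).
Check: -18 + (24 − (-18))/6 = -18 + 7 = -11 dBu. ✓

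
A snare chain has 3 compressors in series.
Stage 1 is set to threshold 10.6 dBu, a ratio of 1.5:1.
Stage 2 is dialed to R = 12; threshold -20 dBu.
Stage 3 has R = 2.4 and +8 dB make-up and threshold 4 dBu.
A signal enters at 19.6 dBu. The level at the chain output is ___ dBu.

Stage 1: 9 dB above 10.6 dBu, reduced 1.5:1 to 6 dB above → 16.6 dBu.
Stage 2: 16.6 dBu is 36.6 dB over -20 dBu; at 12:1 that becomes 3.05 dB over, giving -16.95 dBu.
Stage 3: -16.95 dBu ≤ 4 dBu, so stage 3 doesn't engage; make-up brings it to -8.95 dBu.

-8.95 dBu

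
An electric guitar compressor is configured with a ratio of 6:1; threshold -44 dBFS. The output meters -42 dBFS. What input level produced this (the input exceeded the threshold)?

The compressed level sits -42 − (-44) = 2 dB over threshold.
Undo the ratio: input overshoot = 2 × 6 = 12 dB, giving input = -32 dBFS.

-32 dBFS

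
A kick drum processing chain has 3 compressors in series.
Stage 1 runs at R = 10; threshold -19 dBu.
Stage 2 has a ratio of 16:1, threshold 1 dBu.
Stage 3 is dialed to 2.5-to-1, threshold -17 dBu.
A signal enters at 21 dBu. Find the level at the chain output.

Stage 1: 40 dB above -19 dBu, reduced 10:1 to 4 dB above → -15 dBu.
Stage 2: -15 dBu is at or below the 1 dBu threshold — no compression; output -15 dBu.
Stage 3: overshoot 2 dB → 2/2.5 = 0.8 dB → -16.2 dBu.

-16.2 dBu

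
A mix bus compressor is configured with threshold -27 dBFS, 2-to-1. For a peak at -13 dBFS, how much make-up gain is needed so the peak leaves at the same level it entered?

The peak compresses to -27 + 14/2 = -20 dBFS.
To reach -13 dBFS requires -13 − (-20) = 7 dB of make-up.

7 dB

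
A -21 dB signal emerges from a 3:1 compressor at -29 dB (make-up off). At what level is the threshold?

Let T be the threshold. Output overshoot = (input overshoot)/R, so -29 − T = (-21 − T)/3.
3·(-29 − T) = -21 − T → 2·T = -87 − (-21) = -66.
T = -66/2 = -33 dB.

-33 dB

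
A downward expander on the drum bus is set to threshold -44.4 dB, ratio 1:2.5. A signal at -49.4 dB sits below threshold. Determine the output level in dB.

The input is 5 dB below the -44.4 dB threshold.
A 1:2.5 expander multiplies undershoot by 2.5: 5 × 2.5 = 12.5 dB below threshold.
Output = -44.4 − 12.5 = -56.9 dB.

-56.9 dB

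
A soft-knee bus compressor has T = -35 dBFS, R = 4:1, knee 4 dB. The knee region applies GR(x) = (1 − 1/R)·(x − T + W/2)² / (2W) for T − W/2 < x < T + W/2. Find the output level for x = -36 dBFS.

x − T + W/2 = -36 − (-35) + 2 = 1.
GR = (1 − 1/4) × 1² / 8 = 0.75 × 1 / 8 = 0.09375 dB.
Output = -36 − 0.09375 = -36.09375 dBFS.

-36.09375 dBFS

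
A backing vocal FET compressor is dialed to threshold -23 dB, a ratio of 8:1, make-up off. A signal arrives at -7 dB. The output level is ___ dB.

-7 dB sits 16 dB over threshold.
The 16 dB excess becomes 2 dB after 8:1 reduction.
Output = -23 + 2 = -21 dB.

-21 dB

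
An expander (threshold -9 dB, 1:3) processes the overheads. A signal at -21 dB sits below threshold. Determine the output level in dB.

-45 dB

Below threshold, a 1:3 expander applies gain = (3−1)×(T − x) of attenuation.
(3−1) × 12 = 24 dB, so output = -21 − 24 = -45 dB.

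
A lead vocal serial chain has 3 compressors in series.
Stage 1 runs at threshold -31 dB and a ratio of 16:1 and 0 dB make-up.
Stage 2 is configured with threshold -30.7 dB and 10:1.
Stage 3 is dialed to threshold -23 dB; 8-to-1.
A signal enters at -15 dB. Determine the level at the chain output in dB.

-30.63 dB

Stage 1: overshoot 16 dB → 16/16 = 1 dB → -30 dB.
Stage 2: -30 dB is 0.7 dB over -30.7 dB; at 10:1 that becomes 0.07 dB over, giving -30.63 dB.
Stage 3: -30.63 dB is at or below the -23 dB threshold — no compression; output -30.63 dB.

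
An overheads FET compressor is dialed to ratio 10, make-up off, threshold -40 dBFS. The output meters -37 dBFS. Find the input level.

Post-compression overshoot = -37 − (-40) = 3 dB.
Before 10:1 compression the overshoot was 3 × 10 = 30 dB, so input = -40 + 30 = -10 dBFS.

-10 dBFS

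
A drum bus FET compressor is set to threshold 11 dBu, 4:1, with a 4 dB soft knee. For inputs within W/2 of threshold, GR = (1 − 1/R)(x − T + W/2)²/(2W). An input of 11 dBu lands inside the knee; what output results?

x − T + W/2 = 11 − 11 + 2 = 2.
GR = (1 − 1/4) × 2² / 8 = 0.75 × 4 / 8 = 0.375 dB.
Output = 11 − 0.375 = 10.625 dBu.

10.625 dBu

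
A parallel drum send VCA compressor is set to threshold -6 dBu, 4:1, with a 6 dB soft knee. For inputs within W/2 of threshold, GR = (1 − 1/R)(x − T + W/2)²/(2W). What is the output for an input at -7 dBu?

-7.25 dBu

x − T + W/2 = -7 − (-6) + 3 = 2.
GR = (1 − 1/4) × 2² / 12 = 0.75 × 4 / 12 = 0.25 dB.
Output = -7 − 0.25 = -7.25 dBu.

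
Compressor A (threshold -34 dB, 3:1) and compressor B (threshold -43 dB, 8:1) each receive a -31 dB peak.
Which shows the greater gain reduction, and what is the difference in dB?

B, by 8.5 dB

A: 3 dB over, compressed to 1 dB over, so 2 dB of GR.
B: 12 dB over, compressed to 1.5 dB over, so 10.5 dB of GR.
B applies 8.5 dB more gain reduction.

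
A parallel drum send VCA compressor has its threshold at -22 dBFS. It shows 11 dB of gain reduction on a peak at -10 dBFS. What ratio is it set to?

Input overshoot = -10 − (-22) = 12 dB.
Output overshoot = 12 − 11 = 1 dB.
Ratio = input overshoot / output overshoot = 12 / 1 = 12.

12:1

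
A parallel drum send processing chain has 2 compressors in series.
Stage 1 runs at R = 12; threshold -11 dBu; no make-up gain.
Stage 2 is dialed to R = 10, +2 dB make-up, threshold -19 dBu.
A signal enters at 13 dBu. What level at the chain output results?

-16 dBu

Stage 1: 13 dBu is 24 dB over -11 dBu; at 12:1 that becomes 2 dB over, giving -9 dBu.
Stage 2: 10 dB above -19 dBu, reduced 10:1 to 1 dB above → -18 dBu; +2 dB make-up → -16 dBu.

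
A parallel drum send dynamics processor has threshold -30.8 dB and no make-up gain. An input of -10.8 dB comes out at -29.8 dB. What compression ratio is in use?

Input overshoot = -10.8 − (-30.8) = 20 dB; output overshoot = -29.8 − (-30.8) = 1 dB.
Ratio = 20 / 1 = 20.

20:1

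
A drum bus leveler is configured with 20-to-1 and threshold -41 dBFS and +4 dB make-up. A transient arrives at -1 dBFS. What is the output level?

The input is 40 dB above the -41 dBFS threshold.
20:1 compression reduces that to 40/20 = 2 dB over.
That puts the output at -39 dBFS; make-up adds 4 dB, giving -35 dBFS.

-35 dBFS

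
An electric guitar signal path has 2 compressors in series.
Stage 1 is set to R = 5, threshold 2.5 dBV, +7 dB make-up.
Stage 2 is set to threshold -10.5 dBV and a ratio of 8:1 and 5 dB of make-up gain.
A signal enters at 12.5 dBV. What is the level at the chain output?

-2.75 dBV

Stage 1: 10 dB above 2.5 dBV, reduced 5:1 to 2 dB above → 4.5 dBV; +7 dB make-up → 11.5 dBV.
Stage 2: overshoot 22 dB → 22/8 = 2.75 dB → -7.75 dBV; +5 dB make-up → -2.75 dBV.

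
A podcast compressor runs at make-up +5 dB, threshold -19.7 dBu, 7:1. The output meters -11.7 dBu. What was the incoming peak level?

Remove make-up: -11.7 − 5 = -16.7 dBu.
The compressed level sits -16.7 − (-19.7) = 3 dB over threshold.
Undo the ratio: input overshoot = 3 × 7 = 21 dB, giving input = 1.3 dBu.

1.3 dBu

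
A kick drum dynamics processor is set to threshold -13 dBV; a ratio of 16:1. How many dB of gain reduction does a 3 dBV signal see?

15 dB

3 dBV exceeds the threshold by 16 dB.
At 16:1, output sits 16/16 = 1 dB above threshold.
Gain reduction = 16 − 1 = 15 dB.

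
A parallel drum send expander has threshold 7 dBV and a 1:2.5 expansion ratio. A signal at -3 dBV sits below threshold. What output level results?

The input is 10 dB below the 7 dBV threshold.
A 1:2.5 expander multiplies undershoot by 2.5: 10 × 2.5 = 25 dB below threshold.
Output = 7 − 25 = -18 dBV.

-18 dBV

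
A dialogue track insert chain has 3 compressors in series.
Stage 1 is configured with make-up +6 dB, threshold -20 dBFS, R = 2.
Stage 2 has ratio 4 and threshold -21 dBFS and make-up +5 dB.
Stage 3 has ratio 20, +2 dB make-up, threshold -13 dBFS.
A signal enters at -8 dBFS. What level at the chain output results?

Stage 1: 12 dB above -20 dBFS, reduced 2:1 to 6 dB above → -14 dBFS; +6 dB make-up → -8 dBFS.
Stage 2: -8 dBFS is 13 dB over -21 dBFS; at 4:1 that becomes 3.25 dB over, giving -17.75 dBFS; +5 dB make-up → -12.75 dBFS.
Stage 3: -12.75 dBFS is 0.25 dB over -13 dBFS; at 20:1 that becomes 0.0125 dB over, giving -12.9875 dBFS; +2 dB make-up → -10.9875 dBFS.

-10.9875 dBFS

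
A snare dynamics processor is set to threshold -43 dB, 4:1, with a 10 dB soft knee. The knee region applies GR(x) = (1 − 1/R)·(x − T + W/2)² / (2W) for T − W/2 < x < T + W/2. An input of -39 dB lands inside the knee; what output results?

-42.0375 dB

x − T + W/2 = -39 − (-43) + 5 = 9.
GR = (1 − 1/4) × 9² / 20 = 0.75 × 81 / 20 = 3.0375 dB.
Output = -39 − 3.0375 = -42.0375 dB.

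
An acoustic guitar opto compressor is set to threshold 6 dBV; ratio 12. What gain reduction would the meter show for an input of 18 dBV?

Overshoot = 18 − 6 = 12 dB.
At 12:1, output sits 12/12 = 1 dB above threshold.
Gain reduction = 12 − 1 = 11 dB.

11 dB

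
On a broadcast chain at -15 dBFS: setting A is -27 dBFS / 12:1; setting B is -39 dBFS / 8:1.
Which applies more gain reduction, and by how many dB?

A: GR = 12 − 12/12 = 11 dB.
B: GR = 24 − 24/8 = 21 dB.
Difference: 10 dB in favour of B.

B, by 10 dB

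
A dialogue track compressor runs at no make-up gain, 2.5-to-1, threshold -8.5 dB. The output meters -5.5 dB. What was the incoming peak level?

The compressed level sits -5.5 − (-8.5) = 3 dB over threshold.
Undo the ratio: input overshoot = 3 × 2.5 = 7.5 dB, giving input = -1 dB.

-1 dB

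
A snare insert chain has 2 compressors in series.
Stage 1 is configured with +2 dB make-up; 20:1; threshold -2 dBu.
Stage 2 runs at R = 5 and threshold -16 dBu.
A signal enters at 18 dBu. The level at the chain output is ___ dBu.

-12.6 dBu

Stage 1: 20 dB above -2 dBu, reduced 20:1 to 1 dB above → -1 dBu; +2 dB make-up → 1 dBu.
Stage 2: overshoot 17 dB → 17/5 = 3.4 dB → -12.6 dBu.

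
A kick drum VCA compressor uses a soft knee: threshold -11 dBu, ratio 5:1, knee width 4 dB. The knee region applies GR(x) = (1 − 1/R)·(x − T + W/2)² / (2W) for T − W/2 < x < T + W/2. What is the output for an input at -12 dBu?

-12.1 dBu

x − T + W/2 = -12 − (-11) + 2 = 1.
GR = (1 − 1/5) × 1² / 8 = 0.8 × 1 / 8 = 0.1 dB.
Output = -12 − 0.1 = -12.1 dBu.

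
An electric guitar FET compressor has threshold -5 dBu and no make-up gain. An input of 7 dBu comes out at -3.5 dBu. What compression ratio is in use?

8:1

Input overshoot = 7 − (-5) = 12 dB; output overshoot = -3.5 − (-5) = 1.5 dB.
Ratio = 12 / 1.5 = 8.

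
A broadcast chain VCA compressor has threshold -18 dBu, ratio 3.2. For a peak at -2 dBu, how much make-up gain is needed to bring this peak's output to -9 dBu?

4 dB

The peak compresses to -18 + 16/3.2 = -13 dBu.
To reach -9 dBu requires -9 − (-13) = 4 dB of make-up.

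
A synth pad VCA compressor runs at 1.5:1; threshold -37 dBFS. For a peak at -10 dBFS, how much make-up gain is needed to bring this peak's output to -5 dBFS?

14 dB

The peak compresses to -37 + 27/1.5 = -19 dBFS.
To reach -5 dBFS requires -5 − (-19) = 14 dB of make-up.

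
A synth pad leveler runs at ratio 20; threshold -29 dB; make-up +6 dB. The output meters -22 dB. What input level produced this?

Remove make-up: -22 − 6 = -28 dB.
Post-compression overshoot = -28 − (-29) = 1 dB.
Before 20:1 compression the overshoot was 1 × 20 = 20 dB, so input = -29 + 20 = -9 dB.

-9 dB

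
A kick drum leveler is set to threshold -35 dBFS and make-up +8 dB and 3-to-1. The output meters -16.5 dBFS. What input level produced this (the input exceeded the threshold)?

Stripping the +8 dB make-up gives -24.5 dBFS at the gain stage.
Post-compression overshoot = -24.5 − (-35) = 10.5 dB.
Input overshoot = R × output overshoot = 31.5 dB → input = -35 + 31.5 = -3.5 dBFS.

-3.5 dBFS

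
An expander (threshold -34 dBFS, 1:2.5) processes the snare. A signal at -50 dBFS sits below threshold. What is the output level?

Undershoot = (-34) − (-50) = 16 dB.
At 1:2.5, that expands to 40 dB under threshold.
Output = -34 − 40 = -74 dBFS.

-74 dBFS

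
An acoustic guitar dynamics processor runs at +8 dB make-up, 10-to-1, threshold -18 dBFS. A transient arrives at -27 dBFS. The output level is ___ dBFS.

-27 dBFS is 9 dB below the -18 dBFS threshold, so no gain reduction is applied.
Make-up gain adds 8 dB: -27 + 8 = -19 dBFS.

-19 dBFS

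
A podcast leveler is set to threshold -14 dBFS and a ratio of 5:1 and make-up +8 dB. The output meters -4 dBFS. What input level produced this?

Before make-up, the level was -4 − 8 = -12 dBFS.
Post-compression overshoot = -12 − (-14) = 2 dB.
Undo the ratio: input overshoot = 2 × 5 = 10 dB, giving input = -4 dBFS.

-4 dBFS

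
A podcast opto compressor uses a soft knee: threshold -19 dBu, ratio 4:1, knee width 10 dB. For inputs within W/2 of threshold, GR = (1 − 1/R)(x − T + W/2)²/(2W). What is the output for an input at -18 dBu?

x − T + W/2 = -18 − (-19) + 5 = 6.
GR = (1 − 1/4) × 6² / 20 = 0.75 × 36 / 20 = 1.35 dB.
Output = -18 − 1.35 = -19.35 dBu.

-19.35 dBu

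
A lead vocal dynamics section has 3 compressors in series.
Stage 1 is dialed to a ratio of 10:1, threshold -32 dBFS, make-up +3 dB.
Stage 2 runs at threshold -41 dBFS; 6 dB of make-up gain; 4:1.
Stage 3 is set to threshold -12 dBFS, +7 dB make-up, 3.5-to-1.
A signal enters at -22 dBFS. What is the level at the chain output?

Stage 1: overshoot 10 dB → 10/10 = 1 dB → -31 dBFS; +3 dB make-up → -28 dBFS.
Stage 2: overshoot 13 dB → 13/4 = 3.25 dB → -37.75 dBFS; +6 dB make-up → -31.75 dBFS.
Stage 3: below threshold (-31.75 ≤ -12); passes unchanged; make-up brings it to -24.75 dBFS.

-24.75 dBFS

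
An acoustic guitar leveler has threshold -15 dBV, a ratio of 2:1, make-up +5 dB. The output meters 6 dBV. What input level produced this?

17 dBV

Stripping the +5 dB make-up gives 1 dBV at the gain stage.
The compressed level sits 1 − (-15) = 16 dB over threshold.
Input overshoot = R × output overshoot = 32 dB → input = -15 + 32 = 17 dBV.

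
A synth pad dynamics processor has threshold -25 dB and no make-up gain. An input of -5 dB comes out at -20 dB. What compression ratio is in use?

4:1

Input overshoot = -5 − (-25) = 20 dB; output overshoot = -20 − (-25) = 5 dB.
Ratio = 20 / 5 = 4.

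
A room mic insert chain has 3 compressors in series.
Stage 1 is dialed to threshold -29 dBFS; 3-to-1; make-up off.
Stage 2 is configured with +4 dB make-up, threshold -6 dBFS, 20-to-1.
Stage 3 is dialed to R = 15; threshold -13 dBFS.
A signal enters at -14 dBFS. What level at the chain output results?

-20 dBFS

Stage 1: overshoot 15 dB → 15/3 = 5 dB → -24 dBFS.
Stage 2: below threshold (-24 ≤ -6); passes unchanged; make-up brings it to -20 dBFS.
Stage 3: below threshold (-20 ≤ -13); passes unchanged; output -20 dBFS.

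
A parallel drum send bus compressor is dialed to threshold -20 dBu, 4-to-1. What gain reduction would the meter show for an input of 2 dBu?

16.5 dB

Overshoot = 2 − (-20) = 22 dB.
After 4:1 compression the overshoot becomes 22/4 = 5.5 dB.
GR = overshoot in − overshoot out = 22 − 5.5 = 16.5 dB.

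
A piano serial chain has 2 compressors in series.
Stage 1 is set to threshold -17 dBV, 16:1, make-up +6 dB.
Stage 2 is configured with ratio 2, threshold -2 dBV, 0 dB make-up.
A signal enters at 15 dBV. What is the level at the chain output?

-9 dBV

Stage 1: 32 dB above -17 dBV, reduced 16:1 to 2 dB above → -15 dBV; +6 dB make-up → -9 dBV.
Stage 2: -9 dBV ≤ -2 dBV, so stage 2 doesn't engage; output -9 dBV.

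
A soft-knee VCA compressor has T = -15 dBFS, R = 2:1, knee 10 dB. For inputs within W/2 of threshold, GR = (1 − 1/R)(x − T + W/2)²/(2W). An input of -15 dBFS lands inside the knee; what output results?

-15.625 dBFS

x − T + W/2 = -15 − (-15) + 5 = 5.
GR = (1 − 1/2) × 5² / 20 = 0.5 × 25 / 20 = 0.625 dB.
Output = -15 − 0.625 = -15.625 dBFS.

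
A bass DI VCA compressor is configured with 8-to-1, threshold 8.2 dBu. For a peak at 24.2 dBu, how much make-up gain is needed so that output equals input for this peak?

14 dB

The peak compresses to 8.2 + 16/8 = 10.2 dBu.
To reach 24.2 dBu requires 24.2 − 10.2 = 14 dB of make-up.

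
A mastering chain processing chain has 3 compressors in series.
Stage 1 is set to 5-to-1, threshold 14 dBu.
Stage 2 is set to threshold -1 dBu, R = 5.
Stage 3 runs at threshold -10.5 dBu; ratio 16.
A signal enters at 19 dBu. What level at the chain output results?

-9.70625 dBu

Stage 1: overshoot 5 dB → 5/5 = 1 dB → 15 dBu.
Stage 2: 15 dBu is 16 dB over -1 dBu; at 5:1 that becomes 3.2 dB over, giving 2.2 dBu.
Stage 3: 12.7 dB above -10.5 dBu, reduced 16:1 to 0.79375 dB above → -9.70625 dBu.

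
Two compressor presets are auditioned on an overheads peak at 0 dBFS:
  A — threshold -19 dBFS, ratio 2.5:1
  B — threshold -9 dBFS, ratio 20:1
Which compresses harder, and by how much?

A, by 2.85 dB

A: GR = 19 − 19/2.5 = 11.4 dB.
B: GR = 9 − 9/20 = 8.55 dB.
A applies 2.85 dB more gain reduction.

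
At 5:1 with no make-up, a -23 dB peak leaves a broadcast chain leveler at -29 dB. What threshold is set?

-30.5 dB

Gain reduction = -23 − (-29) = 6 dB; output overshoot = GR / (R − 1) = 6 / 4 = 1.5 dB.
Threshold = output − output overshoot = -29 − 1.5 = -30.5 dB.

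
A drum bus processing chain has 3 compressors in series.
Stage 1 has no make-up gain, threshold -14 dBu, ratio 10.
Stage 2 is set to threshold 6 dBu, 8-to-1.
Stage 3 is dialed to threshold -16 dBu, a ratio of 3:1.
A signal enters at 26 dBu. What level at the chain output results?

Stage 1: 40 dB above -14 dBu, reduced 10:1 to 4 dB above → -10 dBu.
Stage 2: -10 dBu ≤ 6 dBu, so stage 2 doesn't engage; output -10 dBu.
Stage 3: -10 dBu is 6 dB over -16 dBu; at 3:1 that becomes 2 dB over, giving -14 dBu.

-14 dBu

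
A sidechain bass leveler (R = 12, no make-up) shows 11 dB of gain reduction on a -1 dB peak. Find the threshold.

-13 dB

Input is 12 dB above T (since output overshoot × R = input overshoot: (-12 − T)·12 = -1 − T gives T = -13 dB).
Check: -13 + (-1 − (-13))/12 = -13 + 1 = -12 dB. ✓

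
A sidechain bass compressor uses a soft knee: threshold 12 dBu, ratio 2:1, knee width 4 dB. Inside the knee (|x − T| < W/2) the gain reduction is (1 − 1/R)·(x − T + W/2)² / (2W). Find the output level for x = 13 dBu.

12.4375 dBu

x − T + W/2 = 13 − 12 + 2 = 3.
GR = (1 − 1/2) × 3² / 8 = 0.5 × 9 / 8 = 0.5625 dB.
Output = 13 − 0.5625 = 12.4375 dBu.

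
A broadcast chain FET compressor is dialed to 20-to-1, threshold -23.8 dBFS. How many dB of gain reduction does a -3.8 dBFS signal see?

19 dB

The signal is 20 dB above threshold.
At 20:1, output sits 20/20 = 1 dB above threshold.
GR = overshoot in − overshoot out = 20 − 1 = 19 dB.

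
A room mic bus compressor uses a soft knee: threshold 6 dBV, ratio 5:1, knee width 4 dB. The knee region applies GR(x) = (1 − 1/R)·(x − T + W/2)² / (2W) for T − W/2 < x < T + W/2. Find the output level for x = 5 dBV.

4.9 dBV

x − T + W/2 = 5 − 6 + 2 = 1.
GR = (1 − 1/5) × 1² / 8 = 0.8 × 1 / 8 = 0.1 dB.
Output = 5 − 0.1 = 4.9 dBV.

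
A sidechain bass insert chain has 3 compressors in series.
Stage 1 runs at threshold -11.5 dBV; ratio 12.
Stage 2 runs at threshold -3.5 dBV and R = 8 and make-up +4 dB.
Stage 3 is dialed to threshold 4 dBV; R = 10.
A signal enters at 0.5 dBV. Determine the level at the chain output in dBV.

-6.5 dBV

Stage 1: 0.5 dBV is 12 dB over -11.5 dBV; at 12:1 that becomes 1 dB over, giving -10.5 dBV.
Stage 2: below threshold (-10.5 ≤ -3.5); passes unchanged; make-up brings it to -6.5 dBV.
Stage 3: below threshold (-6.5 ≤ 4); passes unchanged; output -6.5 dBV.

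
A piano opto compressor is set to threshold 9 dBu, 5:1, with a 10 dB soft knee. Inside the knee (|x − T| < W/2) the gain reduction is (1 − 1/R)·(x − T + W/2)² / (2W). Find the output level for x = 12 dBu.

x − T + W/2 = 12 − 9 + 5 = 8.
GR = (1 − 1/5) × 8² / 20 = 0.8 × 64 / 20 = 2.56 dB.
Output = 12 − 2.56 = 9.44 dBu.

9.44 dBu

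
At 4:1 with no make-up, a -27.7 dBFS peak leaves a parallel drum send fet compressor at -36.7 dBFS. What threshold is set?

Gain reduction = -27.7 − (-36.7) = 9 dB; output overshoot = GR / (R − 1) = 9 / 3 = 3 dB.
Threshold = output − output overshoot = -36.7 − 3 = -39.7 dBFS.

-39.7 dBFS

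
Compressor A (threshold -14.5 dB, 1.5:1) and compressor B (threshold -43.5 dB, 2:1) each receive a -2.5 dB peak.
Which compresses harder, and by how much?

B, by 16.5 dB

A: overshoot 12 dB → output overshoot 8 dB → GR 4 dB.
B: overshoot 41 dB → output overshoot 20.5 dB → GR 20.5 dB.
B reduces 16.5 dB more.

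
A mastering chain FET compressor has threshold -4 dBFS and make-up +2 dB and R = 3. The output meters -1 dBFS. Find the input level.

-1 dBFS

Before make-up, the level was -1 − 2 = -3 dBFS.
The compressed level sits -3 − (-4) = 1 dB over threshold.
Undo the ratio: input overshoot = 1 × 3 = 3 dB, giving input = -1 dBFS.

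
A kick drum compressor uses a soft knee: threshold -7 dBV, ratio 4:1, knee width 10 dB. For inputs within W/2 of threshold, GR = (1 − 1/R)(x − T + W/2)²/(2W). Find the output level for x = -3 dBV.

-6.0375 dBV

x − T + W/2 = -3 − (-7) + 5 = 9.
GR = (1 − 1/4) × 9² / 20 = 0.75 × 81 / 20 = 3.0375 dB.
Output = -3 − 3.0375 = -6.0375 dBV.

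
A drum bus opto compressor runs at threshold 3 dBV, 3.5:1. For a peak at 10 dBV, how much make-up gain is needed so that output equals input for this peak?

5 dB

The peak compresses to 3 + 7/3.5 = 5 dBV.
To reach 10 dBV requires 10 − 5 = 5 dB of make-up.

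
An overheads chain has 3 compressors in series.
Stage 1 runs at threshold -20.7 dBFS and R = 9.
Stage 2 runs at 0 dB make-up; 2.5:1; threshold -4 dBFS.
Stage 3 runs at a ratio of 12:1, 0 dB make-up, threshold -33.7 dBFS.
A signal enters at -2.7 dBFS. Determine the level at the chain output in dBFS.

Stage 1: overshoot 18 dB → 18/9 = 2 dB → -18.7 dBFS.
Stage 2: -18.7 dBFS is at or below the -4 dBFS threshold — no compression; output -18.7 dBFS.
Stage 3: -18.7 dBFS is 15 dB over -33.7 dBFS; at 12:1 that becomes 1.25 dB over, giving -32.45 dBFS.

-32.45 dBFS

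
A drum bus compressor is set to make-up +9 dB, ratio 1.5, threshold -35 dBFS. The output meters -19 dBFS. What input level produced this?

Before make-up, the level was -19 − 9 = -28 dBFS.
That's 7 dB above the -35 dBFS threshold.
Undo the ratio: input overshoot = 7 × 1.5 = 10.5 dB, giving input = -24.5 dBFS.

-24.5 dBFS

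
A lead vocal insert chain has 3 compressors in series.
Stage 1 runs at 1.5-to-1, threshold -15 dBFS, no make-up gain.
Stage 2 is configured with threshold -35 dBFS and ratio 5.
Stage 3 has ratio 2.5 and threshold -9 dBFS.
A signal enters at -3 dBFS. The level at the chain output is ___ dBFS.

-29.4 dBFS

Stage 1: overshoot 12 dB → 12/1.5 = 8 dB → -7 dBFS.
Stage 2: -7 dBFS is 28 dB over -35 dBFS; at 5:1 that becomes 5.6 dB over, giving -29.4 dBFS.
Stage 3: -29.4 dBFS ≤ -9 dBFS, so stage 3 doesn't engage; output -29.4 dBFS.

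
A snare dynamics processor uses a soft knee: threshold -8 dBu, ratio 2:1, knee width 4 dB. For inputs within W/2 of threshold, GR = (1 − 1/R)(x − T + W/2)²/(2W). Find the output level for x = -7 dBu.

x − T + W/2 = -7 − (-8) + 2 = 3.
GR = (1 − 1/2) × 3² / 8 = 0.5 × 9 / 8 = 0.5625 dB.
Output = -7 − 0.5625 = -7.5625 dBu.

-7.5625 dBu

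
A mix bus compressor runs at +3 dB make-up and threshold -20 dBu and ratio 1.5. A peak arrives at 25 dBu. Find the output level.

13 dBu

25 dBu sits 45 dB over threshold.
1.5:1 compression reduces that to 45/1.5 = 30 dB over.
Output = -20 + 30 = 10 dBu; make-up adds 3 dB, giving 13 dBu.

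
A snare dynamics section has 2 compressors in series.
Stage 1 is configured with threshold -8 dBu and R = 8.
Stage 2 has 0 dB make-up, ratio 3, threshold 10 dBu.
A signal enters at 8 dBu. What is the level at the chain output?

-6 dBu

Stage 1: overshoot 16 dB → 16/8 = 2 dB → -6 dBu.
Stage 2: -6 dBu is at or below the 10 dBu threshold — no compression; output -6 dBu.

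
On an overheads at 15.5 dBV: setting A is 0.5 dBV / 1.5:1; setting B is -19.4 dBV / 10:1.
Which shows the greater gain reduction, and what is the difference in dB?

A: 15 dB over, compressed to 10 dB over, so 5 dB of GR.
B: 34.9 dB over, compressed to 3.49 dB over, so 31.41 dB of GR.
B applies 26.41 dB more gain reduction.

B, by 26.41 dB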